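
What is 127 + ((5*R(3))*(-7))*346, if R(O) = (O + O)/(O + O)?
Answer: -11983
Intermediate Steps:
R(O) = 1 (R(O) = (2*O)/((2*O)) = (2*O)*(1/(2*O)) = 1)
127 + ((5*R(3))*(-7))*346 = 127 + ((5*1)*(-7))*346 = 127 + (5*(-7))*346 = 127 - 35*346 = 127 - 12110 = -11983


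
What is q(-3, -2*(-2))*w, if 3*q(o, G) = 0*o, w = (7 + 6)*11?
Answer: 0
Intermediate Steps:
w = 143 (w = 13*11 = 143)
q(o, G) = 0 (q(o, G) = (0*o)/3 = (⅓)*0 = 0)
q(-3, -2*(-2))*w = 0*143 = 0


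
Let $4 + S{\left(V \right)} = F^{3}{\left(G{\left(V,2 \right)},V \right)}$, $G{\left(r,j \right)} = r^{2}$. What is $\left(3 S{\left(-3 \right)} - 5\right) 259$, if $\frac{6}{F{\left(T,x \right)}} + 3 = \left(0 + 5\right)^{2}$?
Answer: $- \frac{5839414}{1331} \approx -4387.2$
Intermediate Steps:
$F{\left(T,x \right)} = \frac{3}{11}$ ($F{\left(T,x \right)} = \frac{6}{-3 + \left(0 + 5\right)^{2}} = \frac{6}{-3 + 5^{2}} = \frac{6}{-3 + 25} = \frac{6}{22} = 6 \cdot \frac{1}{22} = \frac{3}{11}$)
$S{\left(V \right)} = - \frac{5297}{1331}$ ($S{\left(V \right)} = -4 + \left(\frac{3}{11}\right)^{3} = -4 + \frac{27}{1331} = - \frac{5297}{1331}$)
$\left(3 S{\left(-3 \right)} - 5\right) 259 = \left(3 \left(- \frac{5297}{1331}\right) - 5\right) 259 = \left(- \frac{15891}{1331} - 5\right) 259 = \left(- \frac{22546}{1331}\right) 259 = - \frac{5839414}{1331}$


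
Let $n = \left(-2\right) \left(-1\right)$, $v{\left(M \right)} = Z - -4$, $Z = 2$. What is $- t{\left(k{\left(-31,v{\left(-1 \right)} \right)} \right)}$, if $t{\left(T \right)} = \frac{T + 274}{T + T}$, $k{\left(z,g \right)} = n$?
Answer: $-69$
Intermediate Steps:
$v{\left(M \right)} = 6$ ($v{\left(M \right)} = 2 - -4 = 2 + 4 = 6$)
$n = 2$
$k{\left(z,g \right)} = 2$
$t{\left(T \right)} = \frac{274 + T}{2 T}$
$- t{\left(k{\left(-31,v{\left(-1 \right)} \right)} \right)} = - \frac{274 + 2}{2 \cdot 2} = - \frac{276}{2 \cdot 2} = \left(-1\right) 69 = -69$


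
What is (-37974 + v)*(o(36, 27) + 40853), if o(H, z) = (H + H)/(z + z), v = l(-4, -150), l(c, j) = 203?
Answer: -4629327073/3 ≈ -1.5431e+9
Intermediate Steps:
v = 203
o(H, z) = H/z (o(H, z) = (2*H)/((2*z)) = (2*H)*(1/(2*z)) = H/z)
(-37974 + v)*(o(36, 27) + 40853) = (-37974 + 203)*(36/27 + 40853) = -37771*(36*(1/27) + 40853) = -37771*(4/3 + 40853) = -37771*122563/3 = -4629327073/3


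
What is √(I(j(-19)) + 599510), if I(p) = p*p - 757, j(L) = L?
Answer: √599114 ≈ 774.02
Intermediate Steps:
I(p) = -757 + p² (I(p) = p² - 757 = -757 + p²)
√(I(j(-19)) + 599510) = √((-757 + (-19)²) + 599510) = √((-757 + 361) + 599510) = √(-396 + 599510) = √599114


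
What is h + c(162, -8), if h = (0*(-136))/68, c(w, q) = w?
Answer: 162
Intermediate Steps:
h = 0 (h = 0*(1/68) = 0)
h + c(162, -8) = 0 + 162 = 162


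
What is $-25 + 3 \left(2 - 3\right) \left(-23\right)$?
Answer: $44$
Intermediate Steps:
$-25 + 3 \left(2 - 3\right) \left(-23\right) = -25 + 3 \left(-1\right) \left(-23\right) = -25 - -69 = -25 + 69 = 44$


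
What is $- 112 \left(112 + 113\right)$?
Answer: $-25200$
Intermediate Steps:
$- 112 \left(112 + 113\right) = \left(-112\right) 225 = -25200$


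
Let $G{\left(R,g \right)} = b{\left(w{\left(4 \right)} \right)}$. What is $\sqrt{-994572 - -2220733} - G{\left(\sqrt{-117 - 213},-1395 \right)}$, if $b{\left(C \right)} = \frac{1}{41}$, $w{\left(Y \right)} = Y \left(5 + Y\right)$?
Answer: $- \frac{1}{41} + \sqrt{1226161} \approx 1107.3$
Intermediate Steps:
$b{\left(C \right)} = \frac{1}{41}$
$G{\left(R,g \right)} = \frac{1}{41}$
$\sqrt{-994572 - -2220733} - G{\left(\sqrt{-117 - 213},-1395 \right)} = \sqrt{-994572 - -2220733} - \frac{1}{41} = \sqrt{-994572 + 2220733} - \frac{1}{41} = \sqrt{1226161} - \frac{1}{41} = - \frac{1}{41} + \sqrt{1226161}$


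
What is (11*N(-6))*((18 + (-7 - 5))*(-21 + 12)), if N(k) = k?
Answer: 3564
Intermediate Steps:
(11*N(-6))*((18 + (-7 - 5))*(-21 + 12)) = (11*(-6))*((18 + (-7 - 5))*(-21 + 12)) = -66*(18 - 12)*(-9) = -396*(-9) = -66*(-54) = 3564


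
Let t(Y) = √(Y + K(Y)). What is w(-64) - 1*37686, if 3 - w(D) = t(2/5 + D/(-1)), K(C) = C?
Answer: -37683 - 2*√805/5 ≈ -37694.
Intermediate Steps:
t(Y) = √2*√Y (t(Y) = √(Y + Y) = √(2*Y) = √2*√Y)
w(D) = 3 - √2*√(⅖ - D) (w(D) = 3 - √2*√(2/5 + D/(-1)) = 3 - √2*√(2*(⅕) + D*(-1)) = 3 - √2*√(⅖ - D))
w(-64) - 1*37686 = (3 - √(20 - 50*(-64))/5) - 1*37686 = (3 - √(20 + 3200)/5) - 37686 = (3 - 2*√805/5) - 37686 = -37683 - 2*√805/5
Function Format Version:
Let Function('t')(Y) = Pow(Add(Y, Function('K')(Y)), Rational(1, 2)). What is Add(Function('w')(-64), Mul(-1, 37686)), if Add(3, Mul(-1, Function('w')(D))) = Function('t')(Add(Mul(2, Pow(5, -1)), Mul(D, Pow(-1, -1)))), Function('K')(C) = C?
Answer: Add(-37683, Mul(Rational(-2, 5), Pow(805, Rational(1, 2)))) ≈ -37694.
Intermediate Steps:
Function('t')(Y) = Mul(Pow(2, Rational(1, 2)), Pow(Y, Rational(1, 2))) (Function('t')(Y) = Pow(Add(Y, Y), Rational(1, 2)) = Pow(Mul(2, Y), Rational(1, 2)) = Mul(Pow(2, Rational(1, 2)), Pow(Y, Rational(1, 2))))
Function('w')(D) = Add(3, Mul(-1, Pow(2, Rational(1, 2)), Pow(Add(Rational(2, 5), Mul(-1, D)), Rational(1, 2)))) (Function('w')(D) = Add(3, Mul(-1, Mul(Pow(2, Rational(1, 2)), Pow(Add(Mul(2, Pow(5, -1)), Mul(D, Pow(-1, -1))), Rational(1, 2))))) = Add(3, Mul(-1, Mul(Pow(2, Rational(1, 2)), Pow(Add(Mul(2, Rational(1, 5)), Mul(D, -1)), Rational(1, 2))))) = Add(3, Mul(-1, Mul(Pow(2, Rational(1, 2)), Pow(Add(Rational(2, 5), Mul(-1, D)), Rational(1, 2))))) = Add(3, Mul(-1, Pow(2, Rational(1, 2)), Pow(Add(Rational(2, 5), Mul(-1, D)), Rational(1, 2)))))
Add(Function('w')(-64), Mul(-1, 37686)) = Add(Add(3, Mul(Rational(-1, 5), Pow(Add(20, Mul(-50, -64)), Rational(1, 2)))), Mul(-1, 37686)) = Add(Add(3, Mul(Rational(-1, 5), Pow(Add(20, 3200), Rational(1, 2)))), -37686) = Add(Add(3, Mul(Rational(-1, 5), Pow(3220, Rational(1, 2)))), -37686) = Add(Add(3, Mul(Rational(-1, 5), Mul(2, Pow(805, Rational(1, 2))))), -37686) = Add(Add(3, Mul(Rational(-2, 5), Pow(805, Rational(1, 2)))), -37686) = Add(-37683, Mul(Rational(-2, 5), Pow(805, Rational(1, 2))))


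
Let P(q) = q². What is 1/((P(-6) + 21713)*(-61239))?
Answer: -1/1331887011 ≈ -7.5081e-10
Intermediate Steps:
1/((P(-6) + 21713)*(-61239)) = 1/(((-6)² + 21713)*(-61239)) = -1/61239/(36 + 21713) = -1/61239/21749 = (1/21749)*(-1/61239) = -1/1331887011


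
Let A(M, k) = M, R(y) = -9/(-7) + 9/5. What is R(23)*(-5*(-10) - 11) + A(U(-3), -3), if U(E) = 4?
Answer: 4352/35 ≈ 124.34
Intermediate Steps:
R(y) = 108/35 (R(y) = -9*(-1/7) + 9*(1/5) = 9/7 + 9/5 = 108/35)
R(23)*(-5*(-10) - 11) + A(U(-3), -3) = 108*(-5*(-10) - 11)/35 + 4 = 108*(50 - 11)/35 + 4 = (108/35)*39 + 4 = 4212/35 + 4 = 4352/35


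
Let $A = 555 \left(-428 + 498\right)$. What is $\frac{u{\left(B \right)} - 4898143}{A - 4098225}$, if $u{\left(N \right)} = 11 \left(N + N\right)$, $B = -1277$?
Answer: $\frac{1642079}{1353125} \approx 1.2135$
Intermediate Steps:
$A = 38850$ ($A = 555 \cdot 70 = 38850$)
$u{\left(N \right)} = 22 N$ ($u{\left(N \right)} = 11 \cdot 2 N = 22 N$)
$\frac{u{\left(B \right)} - 4898143}{A - 4098225} = \frac{22 \left(-1277\right) - 4898143}{38850 - 4098225} = \frac{-28094 - 4898143}{-4059375} = \left(-4926237\right) \left(- \frac{1}{4059375}\right) = \frac{1642079}{1353125}$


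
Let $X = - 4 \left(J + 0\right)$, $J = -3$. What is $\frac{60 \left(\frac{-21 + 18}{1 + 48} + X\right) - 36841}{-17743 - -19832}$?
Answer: $- \frac{1770109}{102361} \approx -17.293$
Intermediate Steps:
$X = 12$ ($X = - 4 \left(-3 + 0\right) = \left(-4\right) \left(-3\right) = 12$)
$\frac{60 \left(\frac{-21 + 18}{1 + 48} + X\right) - 36841}{-17743 - -19832} = \frac{60 \left(\frac{-21 + 18}{1 + 48} + 12\right) - 36841}{-17743 - -19832} = \frac{60 \left(- \frac{3}{49} + 12\right) - 36841}{-17743 + \left(-3516 + 23348\right)} = \frac{60 \left(\left(-3\right) \frac{1}{49} + 12\right) - 36841}{-17743 + 19832} = \frac{60 \left(- \frac{3}{49} + 12\right) - 36841}{2089} = \left(60 \cdot \frac{585}{49} - 36841\right) \frac{1}{2089} = \left(\frac{35100}{49} - 36841\right) \frac{1}{2089} = \left(- \frac{1770109}{49}\right) \frac{1}{2089} = - \frac{1770109}{102361}$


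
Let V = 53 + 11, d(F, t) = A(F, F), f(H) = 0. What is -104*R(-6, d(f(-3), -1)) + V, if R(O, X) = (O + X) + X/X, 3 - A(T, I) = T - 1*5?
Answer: -248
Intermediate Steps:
A(T, I) = 8 - T (A(T, I) = 3 - (T - 1*5) = 3 - (T - 5) = 3 - (-5 + T) = 3 + (5 - T) = 8 - T)
d(F, t) = 8 - F
R(O, X) = 1 + O + X (R(O, X) = (O + X) + 1 = 1 + O + X)
V = 64
-104*R(-6, d(f(-3), -1)) + V = -104*(1 - 6 + (8 - 1*0)) + 64 = -104*(1 - 6 + (8 + 0)) + 64 = -104*(1 - 6 + 8) + 64 = -104*3 + 64 = -312 + 64 = -248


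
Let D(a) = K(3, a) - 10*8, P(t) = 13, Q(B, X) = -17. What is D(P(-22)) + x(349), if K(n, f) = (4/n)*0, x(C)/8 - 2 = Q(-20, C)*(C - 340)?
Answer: -1288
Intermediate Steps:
x(C) = 46256 - 136*C (x(C) = 16 + 8*(-17*(C - 340)) = 16 + 8*(-17*(-340 + C)) = 16 + 8*(5780 - 17*C) = 16 + (46240 - 136*C) = 46256 - 136*C)
K(n, f) = 0
D(a) = -80 (D(a) = 0 - 10*8 = 0 - 80 = -80)
D(P(-22)) + x(349) = -80 + (46256 - 136*349) = -80 + (46256 - 47464) = -80 - 1208 = -1288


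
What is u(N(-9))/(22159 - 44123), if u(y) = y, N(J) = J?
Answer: 9/21964 ≈ 0.00040976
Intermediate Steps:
u(N(-9))/(22159 - 44123) = -9/(22159 - 44123) = -9/(-21964) = -9*(-1/21964) = 9/21964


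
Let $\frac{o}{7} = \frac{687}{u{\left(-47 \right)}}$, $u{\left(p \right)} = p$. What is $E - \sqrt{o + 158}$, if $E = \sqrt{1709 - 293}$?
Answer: $2 \sqrt{354} - \frac{\sqrt{122999}}{47} \approx 30.168$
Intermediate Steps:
$o = - \frac{4809}{47}$ ($o = 7 \frac{687}{-47} = 7 \cdot 687 \left(- \frac{1}{47}\right) = 7 \left(- \frac{687}{47}\right) = - \frac{4809}{47} \approx -102.32$)
$E = 2 \sqrt{354}$ ($E = \sqrt{1416} = 2 \sqrt{354} \approx 37.63$)
$E - \sqrt{o + 158} = 2 \sqrt{354} - \sqrt{- \frac{4809}{47} + 158} = 2 \sqrt{354} - \sqrt{\frac{2617}{47}} = 2 \sqrt{354} - \frac{\sqrt{122999}}{47}$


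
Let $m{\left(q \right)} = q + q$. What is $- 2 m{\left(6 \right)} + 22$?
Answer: $-2$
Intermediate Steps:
$m{\left(q \right)} = 2 q$
$- 2 m{\left(6 \right)} + 22 = - 2 \cdot 2 \cdot 6 + 22 = \left(-2\right) 12 + 22 = -24 + 22 = -2$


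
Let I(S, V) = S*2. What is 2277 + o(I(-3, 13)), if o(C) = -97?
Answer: 2180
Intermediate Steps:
I(S, V) = 2*S
2277 + o(I(-3, 13)) = 2277 - 97 = 2180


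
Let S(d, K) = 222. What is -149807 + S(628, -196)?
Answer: -149585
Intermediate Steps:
-149807 + S(628, -196) = -149807 + 222 = -149585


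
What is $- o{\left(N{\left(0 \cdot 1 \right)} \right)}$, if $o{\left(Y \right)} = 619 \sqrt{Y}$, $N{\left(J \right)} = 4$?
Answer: $-1238$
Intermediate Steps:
$- o{\left(N{\left(0 \cdot 1 \right)} \right)} = - 619 \sqrt{4} = - 619 \cdot 2 = \left(-1\right) 1238 = -1238$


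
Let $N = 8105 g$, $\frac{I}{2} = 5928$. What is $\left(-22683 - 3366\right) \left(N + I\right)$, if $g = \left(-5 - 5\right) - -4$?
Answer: $957925926$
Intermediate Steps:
$g = -6$ ($g = -10 + 4 = -6$)
$I = 11856$ ($I = 2 \cdot 5928 = 11856$)
$N = -48630$ ($N = 8105 \left(-6\right) = -48630$)
$\left(-22683 - 3366\right) \left(N + I\right) = \left(-22683 - 3366\right) \left(-48630 + 11856\right) = \left(-26049\right) \left(-36774\right) = 957925926$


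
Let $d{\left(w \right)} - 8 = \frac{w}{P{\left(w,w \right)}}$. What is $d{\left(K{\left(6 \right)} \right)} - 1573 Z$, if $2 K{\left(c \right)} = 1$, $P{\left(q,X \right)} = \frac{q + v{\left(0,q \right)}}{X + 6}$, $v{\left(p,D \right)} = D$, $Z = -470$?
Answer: $\frac{2957285}{4} \approx 7.3932 \cdot 10^{5}$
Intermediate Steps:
$P{\left(q,X \right)} = \frac{2 q}{6 + X}$ ($P{\left(q,X \right)} = \frac{q + q}{X + 6} = \frac{2 q}{6 + X}$)
$K{\left(c \right)} = \frac{1}{2}$ ($K{\left(c \right)} = \frac{1}{2} \cdot 1 = \frac{1}{2}$)
$d{\left(w \right)} = 11 + \frac{w}{2}$ ($d{\left(w \right)} = 8 + \frac{w}{2 w \frac{1}{6 + w}} = 8 + w \frac{6 + w}{2 w} = 8 + \left(3 + \frac{w}{2}\right) = 11 + \frac{w}{2}$)
$d{\left(K{\left(6 \right)} \right)} - 1573 Z = \left(11 + \frac{1}{2} \cdot \frac{1}{2}\right) - -739310 = \left(11 + \frac{1}{4}\right) + 739310 = \frac{45}{4} + 739310 = \frac{2957285}{4}$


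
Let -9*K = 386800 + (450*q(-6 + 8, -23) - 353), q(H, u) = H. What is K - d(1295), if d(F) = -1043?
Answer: -377960/9 ≈ -41996.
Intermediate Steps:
K = -387347/9 (K = -(386800 + (450*(-6 + 8) - 353))/9 = -(386800 + (450*2 - 353))/9 = -(386800 + (900 - 353))/9 = -(386800 + 547)/9 = -1/9*387347 = -387347/9 ≈ -43039.)
K - d(1295) = -387347/9 - 1*(-1043) = -387347/9 + 1043 = -377960/9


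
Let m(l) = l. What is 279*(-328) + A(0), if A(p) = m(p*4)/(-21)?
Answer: -91512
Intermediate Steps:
A(p) = -4*p/21 (A(p) = (p*4)/(-21) = (4*p)*(-1/21) = -4*p/21)
279*(-328) + A(0) = 279*(-328) - 4/21*0 = -91512 + 0 = -91512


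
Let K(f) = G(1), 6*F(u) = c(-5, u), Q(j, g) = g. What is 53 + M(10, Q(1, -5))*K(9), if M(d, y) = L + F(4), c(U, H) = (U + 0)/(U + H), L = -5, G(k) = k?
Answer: 293/6 ≈ 48.833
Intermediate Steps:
c(U, H) = U/(H + U)
F(u) = -5/(6*(-5 + u)) (F(u) = (-5/(u - 5))/6 = (-5/(-5 + u))/6 = -5/(6*(-5 + u)))
K(f) = 1
M(d, y) = -25/6 (M(d, y) = -5 - 5/(-30 + 6*4) = -5 - 5/(-30 + 24) = -5 - 5/(-6) = -5 - 5*(-⅙) = -5 + ⅚ = -25/6)
53 + M(10, Q(1, -5))*K(9) = 53 - 25/6*1 = 53 - 25/6 = 293/6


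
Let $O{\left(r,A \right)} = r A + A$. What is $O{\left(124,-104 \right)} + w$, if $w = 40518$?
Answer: $27518$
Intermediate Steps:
$O{\left(r,A \right)} = A + A r$ ($O{\left(r,A \right)} = A r + A = A + A r$)
$O{\left(124,-104 \right)} + w = - 104 \left(1 + 124\right) + 40518 = \left(-104\right) 125 + 40518 = -13000 + 40518 = 27518$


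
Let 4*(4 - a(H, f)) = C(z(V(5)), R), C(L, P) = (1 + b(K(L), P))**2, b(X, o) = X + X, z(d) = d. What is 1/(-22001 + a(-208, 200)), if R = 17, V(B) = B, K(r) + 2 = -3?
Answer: -4/88069 ≈ -4.5419e-5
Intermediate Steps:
K(r) = -5 (K(r) = -2 - 3 = -5)
b(X, o) = 2*X
C(L, P) = 81 (C(L, P) = (1 + 2*(-5))**2 = (1 - 10)**2 = (-9)**2 = 81)
a(H, f) = -65/4 (a(H, f) = 4 - 1/4*81 = 4 - 81/4 = -65/4)
1/(-22001 + a(-208, 200)) = 1/(-22001 - 65/4) = 1/(-88069/4) = -4/88069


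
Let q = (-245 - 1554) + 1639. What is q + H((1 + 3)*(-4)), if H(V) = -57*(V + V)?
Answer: 1664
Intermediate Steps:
H(V) = -114*V
q = -160 (q = -1799 + 1639 = -160)
q + H((1 + 3)*(-4)) = -160 - 114*(1 + 3)*(-4) = -160 - 456*(-4) = -160 - 114*(-16) = -160 + 1824 = 1664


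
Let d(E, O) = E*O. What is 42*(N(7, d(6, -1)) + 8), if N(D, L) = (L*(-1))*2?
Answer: 840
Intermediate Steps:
N(D, L) = -2*L (N(D, L) = -L*2 = -2*L)
42*(N(7, d(6, -1)) + 8) = 42*(-12*(-1) + 8) = 42*(-2*(-6) + 8) = 42*(12 + 8) = 42*20 = 840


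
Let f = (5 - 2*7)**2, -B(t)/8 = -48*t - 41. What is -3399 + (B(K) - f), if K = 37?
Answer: 11056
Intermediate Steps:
B(t) = 328 + 384*t (B(t) = -8*(-48*t - 41) = -8*(-41 - 48*t) = 328 + 384*t)
f = 81 (f = (5 - 14)**2 = (-9)**2 = 81)
-3399 + (B(K) - f) = -3399 + ((328 + 384*37) - 1*81) = -3399 + ((328 + 14208) - 81) = -3399 + (14536 - 81) = -3399 + 14455 = 11056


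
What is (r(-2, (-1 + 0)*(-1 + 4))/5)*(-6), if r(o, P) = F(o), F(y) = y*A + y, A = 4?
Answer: 12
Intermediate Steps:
F(y) = 5*y (F(y) = y*4 + y = 4*y + y = 5*y)
r(o, P) = 5*o
(r(-2, (-1 + 0)*(-1 + 4))/5)*(-6) = ((5*(-2))/5)*(-6) = -10*1/5*(-6) = -2*(-6) = 12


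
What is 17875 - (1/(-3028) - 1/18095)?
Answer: 979400943623/54791660 ≈ 17875.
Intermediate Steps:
17875 - (1/(-3028) - 1/18095) = 17875 - (-1/3028 - 1*1/18095) = 17875 - (-1/3028 - 1/18095) = 17875 - 1*(-21123/54791660) = 17875 + 21123/54791660 = 979400943623/54791660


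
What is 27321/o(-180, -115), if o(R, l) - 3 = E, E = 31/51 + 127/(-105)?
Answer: 16255995/1427 ≈ 11392.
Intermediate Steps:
E = -358/595 (E = 31*(1/51) + 127*(-1/105) = 31/51 - 127/105 = -358/595 ≈ -0.60168)
o(R, l) = 1427/595 (o(R, l) = 3 - 358/595 = 1427/595)
27321/o(-180, -115) = 27321/(1427/595) = 27321*(595/1427) = 16255995/1427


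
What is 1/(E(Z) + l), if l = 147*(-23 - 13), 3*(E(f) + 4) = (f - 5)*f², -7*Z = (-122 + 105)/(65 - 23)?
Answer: -76236552/403749199309 ≈ -0.00018882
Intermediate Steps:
Z = 17/294 (Z = -(-122 + 105)/(7*(65 - 23)) = -(-17)/(7*42) = -⅐*(-17/42) = 17/294 ≈ 0.057823)
E(f) = -4 + f²*(-5 + f)/3 (E(f) = -4 + ((f - 5)*f²)/3 = -4 + ((-5 + f)*f²)/3 = -4 + (f²*(-5 + f))/3 = -4 + f²*(-5 + f)/3)
l = -5292 (l = 147*(-36) = -5292)
1/(E(Z) + l) = 1/((-4 - 5*(17/294)²/3 + (17/294)³/3) - 5292) = 1/((-4 - 5/3*289/86436 + (⅓)*(4913/25412184)) - 5292) = 1/((-4 - 1445/259308 + 4913/76236552) - 5292) = 1/(-305366125/76236552 - 5292) = 1/(-403749199309/76236552) = -76236552/403749199309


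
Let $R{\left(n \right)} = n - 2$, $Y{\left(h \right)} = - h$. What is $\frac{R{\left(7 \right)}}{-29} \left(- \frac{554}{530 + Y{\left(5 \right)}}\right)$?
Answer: $\frac{554}{3045} \approx 0.18194$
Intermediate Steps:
$R{\left(n \right)} = -2 + n$
$\frac{R{\left(7 \right)}}{-29} \left(- \frac{554}{530 + Y{\left(5 \right)}}\right) = \frac{-2 + 7}{-29} \left(- \frac{554}{530 - 5}\right) = 5 \left(- \frac{1}{29}\right) \left(- \frac{554}{530 - 5}\right) = - \frac{5 \left(- \frac{554}{525}\right)}{29} = - \frac{5 \left(\left(-554\right) \frac{1}{525}\right)}{29} = \left(- \frac{5}{29}\right) \left(- \frac{554}{525}\right) = \frac{554}{3045}$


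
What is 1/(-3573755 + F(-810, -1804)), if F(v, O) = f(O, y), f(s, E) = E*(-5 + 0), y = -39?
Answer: -1/3573560 ≈ -2.7983e-7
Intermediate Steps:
f(s, E) = -5*E (f(s, E) = E*(-5) = -5*E)
F(v, O) = 195 (F(v, O) = -5*(-39) = 195)
1/(-3573755 + F(-810, -1804)) = 1/(-3573755 + 195) = 1/(-3573560) = -1/3573560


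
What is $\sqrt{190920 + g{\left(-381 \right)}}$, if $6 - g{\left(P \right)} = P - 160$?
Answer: $\sqrt{191467} \approx 437.57$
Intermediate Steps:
$g{\left(P \right)} = 166 - P$ ($g{\left(P \right)} = 6 - \left(P - 160\right) = 6 - \left(-160 + P\right) = 166 - P$)
$\sqrt{190920 + g{\left(-381 \right)}} = \sqrt{190920 + \left(166 - -381\right)} = \sqrt{190920 + \left(166 + 381\right)} = \sqrt{190920 + 547} = \sqrt{191467}$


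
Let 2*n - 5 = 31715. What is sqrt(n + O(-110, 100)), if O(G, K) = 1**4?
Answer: sqrt(15861) ≈ 125.94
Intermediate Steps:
O(G, K) = 1
n = 15860 (n = 5/2 + (1/2)*31715 = 5/2 + 31715/2 = 15860)
sqrt(n + O(-110, 100)) = sqrt(15860 + 1) = sqrt(15861)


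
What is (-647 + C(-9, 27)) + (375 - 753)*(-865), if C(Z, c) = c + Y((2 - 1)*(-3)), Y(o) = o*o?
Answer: 326359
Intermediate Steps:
Y(o) = o²
C(Z, c) = 9 + c (C(Z, c) = c + ((2 - 1)*(-3))² = c + (1*(-3))² = c + (-3)² = c + 9 = 9 + c)
(-647 + C(-9, 27)) + (375 - 753)*(-865) = (-647 + (9 + 27)) + (375 - 753)*(-865) = (-647 + 36) - 378*(-865) = -611 + 326970 = 326359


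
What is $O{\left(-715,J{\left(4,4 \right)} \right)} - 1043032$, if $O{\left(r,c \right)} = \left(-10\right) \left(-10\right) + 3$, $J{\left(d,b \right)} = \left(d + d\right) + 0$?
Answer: $-1042929$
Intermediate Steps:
$J{\left(d,b \right)} = 2 d$ ($J{\left(d,b \right)} = 2 d + 0 = 2 d$)
$O{\left(r,c \right)} = 103$ ($O{\left(r,c \right)} = 100 + 3 = 103$)
$O{\left(-715,J{\left(4,4 \right)} \right)} - 1043032 = 103 - 1043032 = -1042929$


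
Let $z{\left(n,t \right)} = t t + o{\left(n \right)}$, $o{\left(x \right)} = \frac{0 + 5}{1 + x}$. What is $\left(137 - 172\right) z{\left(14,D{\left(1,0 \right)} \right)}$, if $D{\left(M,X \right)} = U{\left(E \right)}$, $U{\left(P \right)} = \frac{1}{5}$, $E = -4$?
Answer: $- \frac{196}{15} \approx -13.067$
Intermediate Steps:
$o{\left(x \right)} = \frac{5}{1 + x}$
$U{\left(P \right)} = \frac{1}{5}$
$D{\left(M,X \right)} = \frac{1}{5}$
$z{\left(n,t \right)} = t^{2} + \frac{5}{1 + n}$ ($z{\left(n,t \right)} = t t + \frac{5}{1 + n} = t^{2} + \frac{5}{1 + n}$)
$\left(137 - 172\right) z{\left(14,D{\left(1,0 \right)} \right)} = \left(137 - 172\right) \frac{5 + \frac{1 + 14}{25}}{1 + 14} = - 35 \frac{5 + \frac{1}{25} \cdot 15}{15} = - 35 \frac{5 + \frac{3}{5}}{15} = - 35 \cdot \frac{1}{15} \cdot \frac{28}{5} = \left(-35\right) \frac{28}{75} = - \frac{196}{15}$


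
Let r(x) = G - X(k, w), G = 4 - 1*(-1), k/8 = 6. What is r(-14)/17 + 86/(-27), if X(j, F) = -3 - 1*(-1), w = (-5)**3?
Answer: -1273/459 ≈ -2.7734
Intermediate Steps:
k = 48 (k = 8*6 = 48)
w = -125
X(j, F) = -2 (X(j, F) = -3 + 1 = -2)
G = 5 (G = 4 + 1 = 5)
r(x) = 7 (r(x) = 5 - 1*(-2) = 5 + 2 = 7)
r(-14)/17 + 86/(-27) = 7/17 + 86/(-27) = 7*(1/17) + 86*(-1/27) = 7/17 - 86/27 = -1273/459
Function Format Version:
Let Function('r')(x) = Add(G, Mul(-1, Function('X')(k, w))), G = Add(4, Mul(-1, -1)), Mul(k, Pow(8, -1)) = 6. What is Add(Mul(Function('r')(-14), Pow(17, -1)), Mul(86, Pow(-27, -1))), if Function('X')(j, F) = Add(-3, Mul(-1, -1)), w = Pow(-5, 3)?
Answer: Rational(-1273, 459) ≈ -2.7734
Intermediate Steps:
k = 48 (k = Mul(8, 6) = 48)
w = -125
Function('X')(j, F) = -2 (Function('X')(j, F) = Add(-3, 1) = -2)
G = 5 (G = Add(4, 1) = 5)
Function('r')(x) = 7 (Function('r')(x) = Add(5, Mul(-1, -2)) = Add(5, 2) = 7)
Add(Mul(Function('r')(-14), Pow(17, -1)), Mul(86, Pow(-27, -1))) = Add(Mul(7, Pow(17, -1)), Mul(86, Pow(-27, -1))) = Add(Mul(7, Rational(1, 17)), Mul(86, Rational(-1, 27))) = Add(Rational(7, 17), Rational(-86, 27)) = Rational(-1273, 459)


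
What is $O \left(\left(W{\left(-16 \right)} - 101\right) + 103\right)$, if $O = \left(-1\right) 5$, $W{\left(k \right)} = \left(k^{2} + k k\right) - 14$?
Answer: $-2500$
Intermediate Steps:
$W{\left(k \right)} = -14 + 2 k^{2}$ ($W{\left(k \right)} = \left(k^{2} + k^{2}\right) - 14 = 2 k^{2} - 14 = -14 + 2 k^{2}$)
$O = -5$
$O \left(\left(W{\left(-16 \right)} - 101\right) + 103\right) = - 5 \left(\left(\left(-14 + 2 \left(-16\right)^{2}\right) - 101\right) + 103\right) = - 5 \left(\left(\left(-14 + 2 \cdot 256\right) - 101\right) + 103\right) = - 5 \left(\left(\left(-14 + 512\right) - 101\right) + 103\right) = - 5 \left(\left(498 - 101\right) + 103\right) = - 5 \left(397 + 103\right) = \left(-5\right) 500 = -2500$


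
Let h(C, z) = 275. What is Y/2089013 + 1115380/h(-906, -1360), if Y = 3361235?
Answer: 466193531913/114895715 ≈ 4057.5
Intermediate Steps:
Y/2089013 + 1115380/h(-906, -1360) = 3361235/2089013 + 1115380/275 = 3361235*(1/2089013) + 1115380*(1/275) = 3361235/2089013 + 223076/55 = 466193531913/114895715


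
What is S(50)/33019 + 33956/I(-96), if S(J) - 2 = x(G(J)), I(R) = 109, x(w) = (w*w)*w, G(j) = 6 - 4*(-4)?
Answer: 1122354014/3599071 ≈ 311.85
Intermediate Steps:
G(j) = 22 (G(j) = 6 + 16 = 22)
x(w) = w³ (x(w) = w²*w = w³)
S(J) = 10650 (S(J) = 2 + 22³ = 2 + 10648 = 10650)
S(50)/33019 + 33956/I(-96) = 10650/33019 + 33956/109 = 1122354014/3599071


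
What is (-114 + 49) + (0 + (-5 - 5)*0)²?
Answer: -65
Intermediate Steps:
(-114 + 49) + (0 + (-5 - 5)*0)² = -65 + (0 - 10*0)² = -65 + (0 + 0)² = -65 + 0² = -65 + 0 = -65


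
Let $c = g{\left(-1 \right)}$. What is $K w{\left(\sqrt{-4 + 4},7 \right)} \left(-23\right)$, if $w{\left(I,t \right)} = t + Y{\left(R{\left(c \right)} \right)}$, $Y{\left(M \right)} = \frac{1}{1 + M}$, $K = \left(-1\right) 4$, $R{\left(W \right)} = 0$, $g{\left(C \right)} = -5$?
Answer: $736$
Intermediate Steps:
$c = -5$
$K = -4$
$w{\left(I,t \right)} = 1 + t$ ($w{\left(I,t \right)} = t + \frac{1}{1 + 0} = t + 1^{-1} = t + 1 = 1 + t$)
$K w{\left(\sqrt{-4 + 4},7 \right)} \left(-23\right) = - 4 \left(1 + 7\right) \left(-23\right) = \left(-4\right) 8 \left(-23\right) = \left(-32\right) \left(-23\right) = 736$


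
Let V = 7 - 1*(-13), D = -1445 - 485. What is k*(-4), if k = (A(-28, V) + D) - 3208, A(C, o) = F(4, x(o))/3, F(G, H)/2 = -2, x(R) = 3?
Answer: 61672/3 ≈ 20557.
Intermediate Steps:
F(G, H) = -4 (F(G, H) = 2*(-2) = -4)
D = -1930
V = 20 (V = 7 + 13 = 20)
A(C, o) = -4/3
k = -15418/3 (k = (-4/3 - 1930) - 3208 = -5794/3 - 3208 = -15418/3 ≈ -5139.3)
k*(-4) = -15418/3*(-4) = 61672/3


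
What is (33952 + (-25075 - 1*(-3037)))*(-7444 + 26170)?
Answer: 223101564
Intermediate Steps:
(33952 + (-25075 - 1*(-3037)))*(-7444 + 26170) = (33952 + (-25075 + 3037))*18726 = (33952 - 22038)*18726 = 11914*18726 = 223101564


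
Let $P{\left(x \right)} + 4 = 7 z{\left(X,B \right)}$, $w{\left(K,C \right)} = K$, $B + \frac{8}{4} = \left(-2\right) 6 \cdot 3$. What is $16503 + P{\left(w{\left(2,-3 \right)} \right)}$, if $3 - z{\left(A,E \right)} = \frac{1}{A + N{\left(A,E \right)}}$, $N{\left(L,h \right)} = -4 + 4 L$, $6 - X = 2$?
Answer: $\frac{264313}{16} \approx 16520.0$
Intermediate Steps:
$X = 4$ ($X = 6 - 2 = 4$)
$B = -38$ ($B = -2 + \left(-2\right) 6 \cdot 3 = -2 - 36 = -38$)
$z{\left(A,E \right)} = 3 - \frac{1}{-4 + 5 A}$ ($z{\left(A,E \right)} = 3 - \frac{1}{A + \left(-4 + 4 A\right)} = 3 - \frac{1}{-4 + 5 A}$)
$P{\left(x \right)} = \frac{265}{16}$ ($P{\left(x \right)} = -4 + 7 \frac{-13 + 15 \cdot 4}{-4 + 5 \cdot 4} = -4 + 7 \frac{-13 + 60}{-4 + 20} = -4 + 7 \cdot \frac{1}{16} \cdot 47 = -4 + 7 \cdot \frac{47}{16} = -4 + \frac{329}{16} = \frac{265}{16}$)
$16503 + P{\left(w{\left(2,-3 \right)} \right)} = 16503 + \frac{265}{16} = \frac{264313}{16}$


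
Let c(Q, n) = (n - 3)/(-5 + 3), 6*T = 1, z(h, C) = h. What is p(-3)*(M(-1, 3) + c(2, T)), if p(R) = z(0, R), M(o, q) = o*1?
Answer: 0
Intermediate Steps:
M(o, q) = o
p(R) = 0
T = ⅙ (T = (⅙)*1 = ⅙ ≈ 0.16667)
c(Q, n) = 3/2 - n/2 (c(Q, n) = (-3 + n)/(-2) = (-3 + n)*(-½) = 3/2 - n/2)
p(-3)*(M(-1, 3) + c(2, T)) = 0*(-1 + (3/2 - ½*⅙)) = 0*(-1 + (3/2 - 1/12)) = 0*(-1 + 17/12) = 0*(5/12) = 0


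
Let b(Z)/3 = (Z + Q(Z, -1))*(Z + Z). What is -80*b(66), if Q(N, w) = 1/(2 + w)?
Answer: -2122560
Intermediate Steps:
b(Z) = 6*Z*(1 + Z) (b(Z) = 3*((Z + 1/(2 - 1))*(Z + Z)) = 3*((Z + 1/1)*(2*Z)) = 3*((Z + 1)*(2*Z)) = 3*((1 + Z)*(2*Z)) = 3*(2*Z*(1 + Z)) = 6*Z*(1 + Z))
-80*b(66) = -480*66*(1 + 66) = -480*66*67 = -80*26532 = -2122560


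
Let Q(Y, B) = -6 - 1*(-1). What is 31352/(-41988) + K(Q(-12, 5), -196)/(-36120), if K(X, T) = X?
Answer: -6290135/8425592 ≈ -0.74655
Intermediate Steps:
Q(Y, B) = -5 (Q(Y, B) = -6 + 1 = -5)
31352/(-41988) + K(Q(-12, 5), -196)/(-36120) = 31352/(-41988) - 5/(-36120) = 31352*(-1/41988) - 5*(-1/36120) = -7838/10497 + 1/7224 = -6290135/8425592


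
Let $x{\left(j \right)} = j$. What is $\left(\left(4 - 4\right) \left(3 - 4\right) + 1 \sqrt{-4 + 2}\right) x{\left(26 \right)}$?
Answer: $26 i \sqrt{2} \approx 36.77 i$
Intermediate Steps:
$\left(\left(4 - 4\right) \left(3 - 4\right) + 1 \sqrt{-4 + 2}\right) x{\left(26 \right)} = \left(\left(4 - 4\right) \left(3 - 4\right) + 1 \sqrt{-4 + 2}\right) 26 = \left(0 \left(-1\right) + 1 \sqrt{-2}\right) 26 = \left(0 + 1 i \sqrt{2}\right) 26 = \left(0 + i \sqrt{2}\right) 26 = i \sqrt{2} \cdot 26 = 26 i \sqrt{2}$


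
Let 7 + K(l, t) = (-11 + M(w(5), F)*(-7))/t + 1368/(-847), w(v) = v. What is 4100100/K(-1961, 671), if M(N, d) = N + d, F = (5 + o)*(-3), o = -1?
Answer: -70613288900/147397 ≈ -4.7907e+5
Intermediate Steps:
F = -12 (F = (5 - 1)*(-3) = 4*(-3) = -12)
K(l, t) = -7297/847 + 38/t (K(l, t) = -7 + ((-11 + (5 - 12)*(-7))/t + 1368/(-847)) = -7 + ((-11 - 7*(-7))/t + 1368*(-1/847)) = -7 + ((-11 + 49)/t - 1368/847) = -7 + (38/t - 1368/847) = -7 + (-1368/847 + 38/t) = -7297/847 + 38/t)
4100100/K(-1961, 671) = 4100100/(-7297/847 + 38/671) = 4100100/(-442191/51667) = 4100100*(-51667/442191) = -70613288900/147397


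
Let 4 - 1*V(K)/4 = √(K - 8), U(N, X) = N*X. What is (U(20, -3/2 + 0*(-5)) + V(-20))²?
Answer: -252 + 224*I*√7 ≈ -252.0 + 592.65*I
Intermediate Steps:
V(K) = 16 - 4*√(-8 + K) (V(K) = 16 - 4*√(K - 8) = 16 - 4*√(-8 + K))
(U(20, -3/2 + 0*(-5)) + V(-20))² = (20*(-3/2 + 0*(-5)) + (16 - 4*√(-8 - 20)))² = (20*(-3*½ + 0) + (16 - 8*I*√7))² = (20*(-3/2 + 0) + (16 - 8*I*√7))² = (20*(-3/2) + (16 - 8*I*√7))² = (-30 + (16 - 8*I*√7))² = (-14 - 8*I*√7)²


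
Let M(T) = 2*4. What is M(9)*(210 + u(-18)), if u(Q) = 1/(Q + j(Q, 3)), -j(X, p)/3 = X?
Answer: 15122/9 ≈ 1680.2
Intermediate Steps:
M(T) = 8
j(X, p) = -3*X
u(Q) = -1/(2*Q) (u(Q) = 1/(Q - 3*Q) = 1/(-2*Q) = -1/(2*Q))
M(9)*(210 + u(-18)) = 8*(210 - ½/(-18)) = 8*(210 - ½*(-1/18)) = 8*(210 + 1/36) = 8*(7561/36) = 15122/9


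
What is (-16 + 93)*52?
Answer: 4004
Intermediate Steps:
(-16 + 93)*52 = 77*52 = 4004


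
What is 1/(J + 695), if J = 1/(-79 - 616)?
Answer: 695/483024 ≈ 0.0014389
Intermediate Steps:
J = -1/695 (J = 1/(-695) = -1/695 ≈ -0.0014388)
1/(J + 695) = 1/(-1/695 + 695) = 1/(483024/695) = 695/483024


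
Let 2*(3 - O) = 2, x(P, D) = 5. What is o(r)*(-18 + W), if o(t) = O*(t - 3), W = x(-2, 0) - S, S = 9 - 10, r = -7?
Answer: 240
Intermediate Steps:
S = -1
O = 2 (O = 3 - 1/2*2 = 3 - 1 = 2)
W = 6 (W = 5 - 1*(-1) = 5 + 1 = 6)
o(t) = -6 + 2*t (o(t) = 2*(t - 3) = 2*(-3 + t) = -6 + 2*t)
o(r)*(-18 + W) = (-6 + 2*(-7))*(-18 + 6) = (-6 - 14)*(-12) = -20*(-12) = 240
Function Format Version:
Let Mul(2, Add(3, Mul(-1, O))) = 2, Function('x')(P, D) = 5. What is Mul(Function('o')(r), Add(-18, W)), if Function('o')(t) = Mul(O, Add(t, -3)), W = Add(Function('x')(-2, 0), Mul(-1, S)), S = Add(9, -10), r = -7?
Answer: 240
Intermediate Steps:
S = -1
O = 2 (O = Add(3, Mul(Rational(-1, 2), 2)) = Add(3, -1) = 2)
W = 6 (W = Add(5, Mul(-1, -1)) = Add(5, 1) = 6)
Function('o')(t) = Add(-6, Mul(2, t)) (Function('o')(t) = Mul(2, Add(t, -3)) = Mul(2, Add(-3, t)) = Add(-6, Mul(2, t)))
Mul(Function('o')(r), Add(-18, W)) = Mul(Add(-6, Mul(2, -7)), Add(-18, 6)) = Mul(Add(-6, -14), -12) = Mul(-20, -12) = 240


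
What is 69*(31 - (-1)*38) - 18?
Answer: 4743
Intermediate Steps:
69*(31 - (-1)*38) - 18 = 69*(31 - 1*(-38)) - 18 = 69*(31 + 38) - 18 = 69*69 - 18 = 4761 - 18 = 4743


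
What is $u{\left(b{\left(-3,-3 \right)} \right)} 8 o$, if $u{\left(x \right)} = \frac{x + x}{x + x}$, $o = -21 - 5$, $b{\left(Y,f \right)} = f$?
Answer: $-208$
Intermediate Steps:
$o = -26$ ($o = -21 - 5 = -26$)
$u{\left(x \right)} = 1$ ($u{\left(x \right)} = \frac{2 x}{2 x} = 2 x \frac{1}{2 x} = 1$)
$u{\left(b{\left(-3,-3 \right)} \right)} 8 o = 1 \cdot 8 \left(-26\right) = 8 \left(-26\right) = -208$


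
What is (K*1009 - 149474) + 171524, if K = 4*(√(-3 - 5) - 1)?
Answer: 18014 + 8072*I*√2 ≈ 18014.0 + 11416.0*I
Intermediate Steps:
K = -4 + 8*I*√2 (K = 4*(√(-8) - 1) = 4*(2*I*√2 - 1) = 4*(-1 + 2*I*√2) = -4 + 8*I*√2 ≈ -4.0 + 11.314*I)
(K*1009 - 149474) + 171524 = ((-4 + 8*I*√2)*1009 - 149474) + 171524 = ((-4036 + 8072*I*√2) - 149474) + 171524 = (-153510 + 8072*I*√2) + 171524 = 18014 + 8072*I*√2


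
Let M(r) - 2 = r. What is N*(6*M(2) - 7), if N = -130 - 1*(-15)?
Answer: -1955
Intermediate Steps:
M(r) = 2 + r
N = -115 (N = -130 + 15 = -115)
N*(6*M(2) - 7) = -115*(6*(2 + 2) - 7) = -115*(6*4 - 7) = -115*(24 - 7) = -115*17 = -1955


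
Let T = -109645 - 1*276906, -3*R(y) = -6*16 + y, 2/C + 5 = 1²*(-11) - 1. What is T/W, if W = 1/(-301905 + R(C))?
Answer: 5951154038071/51 ≈ 1.1669e+11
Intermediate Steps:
C = -2/17 (C = 2/(-5 + (1²*(-11) - 1)) = 2/(-5 + (1*(-11) - 1)) = 2/(-5 + (-11 - 1)) = 2/(-5 - 12) = 2/(-17) = 2*(-1/17) = -2/17 ≈ -0.11765)
R(y) = 32 - y/3 (R(y) = -(-6*16 + y)/3 = -(-96 + y)/3 = 32 - y/3)
T = -386551 (T = -109645 - 276906 = -386551)
W = -51/15395521 (W = 1/(-301905 + (32 - ⅓*(-2/17))) = 1/(-301905 + (32 + 2/51)) = 1/(-301905 + 1634/51) = 1/(-15395521/51) = -51/15395521 ≈ -3.3127e-6)
T/W = -386551/(-51/15395521) = -386551*(-15395521/51) = 5951154038071/51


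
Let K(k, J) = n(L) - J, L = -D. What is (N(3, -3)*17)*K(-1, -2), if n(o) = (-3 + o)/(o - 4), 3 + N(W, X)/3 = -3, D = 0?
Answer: -1683/2 ≈ -841.50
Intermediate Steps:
N(W, X) = -18 (N(W, X) = -9 + 3*(-3) = -9 - 9 = -18)
L = 0 (L = -1*0 = 0)
n(o) = (-3 + o)/(-4 + o)
K(k, J) = 3/4 - J (K(k, J) = (-3 + 0)/(-4 + 0) - J = -3/(-4) - J = -1/4*(-3) - J = 3/4 - J)
(N(3, -3)*17)*K(-1, -2) = (-18*17)*(3/4 - 1*(-2)) = -306*(3/4 + 2) = -306*11/4 = -1683/2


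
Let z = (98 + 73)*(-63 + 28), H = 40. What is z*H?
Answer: -239400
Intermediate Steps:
z = -5985 (z = 171*(-35) = -5985)
z*H = -5985*40 = -239400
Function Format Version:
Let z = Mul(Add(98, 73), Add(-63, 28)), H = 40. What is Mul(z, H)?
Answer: -239400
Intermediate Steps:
z = -5985 (z = Mul(171, -35) = -5985)
Mul(z, H) = Mul(-5985, 40) = -239400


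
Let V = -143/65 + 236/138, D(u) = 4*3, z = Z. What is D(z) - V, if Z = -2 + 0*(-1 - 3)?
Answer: 4309/345 ≈ 12.490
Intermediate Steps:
Z = -2 (Z = -2 + 0*(-4) = -2 + 0 = -2)
z = -2
D(u) = 12
V = -169/345 (V = -143*1/65 + 236*(1/138) = -11/5 + 118/69 = -169/345 ≈ -0.48985)
D(z) - V = 12 - 1*(-169/345) = 12 + 169/345 = 4309/345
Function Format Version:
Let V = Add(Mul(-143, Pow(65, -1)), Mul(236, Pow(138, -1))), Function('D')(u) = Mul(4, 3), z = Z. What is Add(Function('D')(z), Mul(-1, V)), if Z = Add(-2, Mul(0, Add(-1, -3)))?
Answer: Rational(4309, 345) ≈ 12.490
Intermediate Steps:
Z = -2 (Z = Add(-2, Mul(0, -4)) = Add(-2, 0) = -2)
z = -2
Function('D')(u) = 12
V = Rational(-169, 345) (V = Add(Mul(-143, Rational(1, 65)), Mul(236, Rational(1, 138))) = Add(Rational(-11, 5), Rational(118, 69)) = Rational(-169, 345) ≈ -0.48985)
Add(Function('D')(z), Mul(-1, V)) = Add(12, Mul(-1, Rational(-169, 345))) = Add(12, Rational(169, 345)) = Rational(4309, 345)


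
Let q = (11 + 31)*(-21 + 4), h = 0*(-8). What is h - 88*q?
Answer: 62832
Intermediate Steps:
h = 0
q = -714 (q = 42*(-17) = -714)
h - 88*q = 0 - 88*(-714) = 0 + 62832 = 62832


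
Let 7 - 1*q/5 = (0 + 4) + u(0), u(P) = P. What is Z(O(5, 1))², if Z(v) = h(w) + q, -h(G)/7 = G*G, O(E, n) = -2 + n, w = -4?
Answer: 9409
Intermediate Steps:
q = 15 (q = 35 - 5*((0 + 4) + 0) = 35 - 5*(4 + 0) = 35 - 5*4 = 35 - 20 = 15)
h(G) = -7*G² (h(G) = -7*G*G = -7*G²)
Z(v) = -97 (Z(v) = -7*(-4)² + 15 = -7*16 + 15 = -112 + 15 = -97)
Z(O(5, 1))² = (-97)² = 9409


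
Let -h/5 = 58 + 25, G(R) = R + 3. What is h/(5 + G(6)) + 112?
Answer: 1153/14 ≈ 82.357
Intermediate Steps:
G(R) = 3 + R
h = -415 (h = -5*(58 + 25) = -5*83 = -415)
h/(5 + G(6)) + 112 = -415/(5 + (3 + 6)) + 112 = -415/(5 + 9) + 112 = -415/14 + 112 = 1153/14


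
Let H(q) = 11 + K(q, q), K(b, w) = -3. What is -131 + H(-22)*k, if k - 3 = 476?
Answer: 3701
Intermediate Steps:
k = 479 (k = 3 + 476 = 479)
H(q) = 8 (H(q) = 11 - 3 = 8)
-131 + H(-22)*k = -131 + 8*479 = -131 + 3832 = 3701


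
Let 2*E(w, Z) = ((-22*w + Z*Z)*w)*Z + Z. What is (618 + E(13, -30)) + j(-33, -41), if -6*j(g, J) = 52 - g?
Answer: -714847/6 ≈ -1.1914e+5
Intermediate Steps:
j(g, J) = -26/3 + g/6 (j(g, J) = -(52 - g)/6 = -26/3 + g/6)
E(w, Z) = Z/2 + Z*w*(Z² - 22*w)/2 (E(w, Z) = (((-22*w + Z*Z)*w)*Z + Z)/2 = (((-22*w + Z²)*w)*Z + Z)/2 = (((Z² - 22*w)*w)*Z + Z)/2 = ((w*(Z² - 22*w))*Z + Z)/2 = (Z*w*(Z² - 22*w) + Z)/2 = (Z + Z*w*(Z² - 22*w))/2 = Z/2 + Z*w*(Z² - 22*w)/2)
(618 + E(13, -30)) + j(-33, -41) = (618 + (½)*(-30)*(1 - 22*13² + 13*(-30)²)) + (-26/3 + (⅙)*(-33)) = (618 + (½)*(-30)*(1 - 22*169 + 13*900)) + (-26/3 - 11/2) = (618 + (½)*(-30)*(1 - 3718 + 11700)) - 85/6 = (618 + (½)*(-30)*7983) - 85/6 = (618 - 119745) - 85/6 = -119127 - 85/6 = -714847/6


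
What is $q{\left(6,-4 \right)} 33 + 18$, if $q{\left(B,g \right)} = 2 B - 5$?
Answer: $249$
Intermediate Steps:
$q{\left(B,g \right)} = -5 + 2 B$
$q{\left(6,-4 \right)} 33 + 18 = \left(-5 + 2 \cdot 6\right) 33 + 18 = \left(-5 + 12\right) 33 + 18 = 7 \cdot 33 + 18 = 231 + 18 = 249$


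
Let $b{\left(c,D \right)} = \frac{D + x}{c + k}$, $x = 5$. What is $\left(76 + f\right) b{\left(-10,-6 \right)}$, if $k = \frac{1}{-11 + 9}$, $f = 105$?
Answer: $\frac{362}{21} \approx 17.238$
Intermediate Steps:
$k = - \frac{1}{2}$ ($k = \frac{1}{-2} = - \frac{1}{2} \approx -0.5$)
$b{\left(c,D \right)} = \frac{5 + D}{- \frac{1}{2} + c}$ ($b{\left(c,D \right)} = \frac{D + 5}{c - \frac{1}{2}} = \frac{5 + D}{- \frac{1}{2} + c}$)
$\left(76 + f\right) b{\left(-10,-6 \right)} = \left(76 + 105\right) \frac{2 \left(5 - 6\right)}{-1 + 2 \left(-10\right)} = 181 \cdot 2 \frac{1}{-1 - 20} \left(-1\right) = 181 \cdot 2 \frac{1}{-21} \left(-1\right) = 181 \cdot 2 \left(- \frac{1}{21}\right) \left(-1\right) = 181 \cdot \frac{2}{21} = \frac{362}{21}$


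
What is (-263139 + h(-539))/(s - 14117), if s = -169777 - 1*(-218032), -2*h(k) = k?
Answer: -525739/68276 ≈ -7.7002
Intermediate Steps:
h(k) = -k/2
s = 48255 (s = -169777 + 218032 = 48255)
(-263139 + h(-539))/(s - 14117) = (-263139 - ½*(-539))/(48255 - 14117) = (-263139 + 539/2)/34138 = -525739/2*1/34138 = -525739/68276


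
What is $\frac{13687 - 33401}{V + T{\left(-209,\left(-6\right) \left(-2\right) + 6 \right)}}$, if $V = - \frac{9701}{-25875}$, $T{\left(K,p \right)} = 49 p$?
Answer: $- \frac{510099750}{22831451} \approx -22.342$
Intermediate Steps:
$V = \frac{9701}{25875}$ ($V = \left(-9701\right) \left(- \frac{1}{25875}\right) = \frac{9701}{25875} \approx 0.37492$)
$\frac{13687 - 33401}{V + T{\left(-209,\left(-6\right) \left(-2\right) + 6 \right)}} = \frac{13687 - 33401}{\frac{9701}{25875} + 49 \left(\left(-6\right) \left(-2\right) + 6\right)} = - \frac{19714}{\frac{9701}{25875} + 49 \left(12 + 6\right)} = - \frac{19714}{\frac{9701}{25875} + 49 \cdot 18} = - \frac{19714}{\frac{9701}{25875} + 882} = - \frac{19714}{\frac{22831451}{25875}} = \left(-19714\right) \frac{25875}{22831451} = - \frac{510099750}{22831451}$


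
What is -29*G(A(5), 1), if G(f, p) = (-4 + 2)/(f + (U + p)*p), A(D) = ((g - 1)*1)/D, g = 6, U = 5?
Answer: 58/7 ≈ 8.2857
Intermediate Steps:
A(D) = 5/D (A(D) = ((6 - 1)*1)/D = (5*1)/D = 5/D)
G(f, p) = -2/(f + p*(5 + p)) (G(f, p) = (-4 + 2)/(f + (5 + p)*p) = -2/(f + p*(5 + p)))
-29*G(A(5), 1) = -(-58)/(5/5 + 1**2 + 5*1) = -(-58)/(5*(1/5) + 1 + 5) = -(-58)/(1 + 1 + 5) = -(-58)/7 = -29*(-2/7) = 58/7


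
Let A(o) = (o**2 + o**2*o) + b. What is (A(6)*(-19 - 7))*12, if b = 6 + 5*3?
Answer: -85176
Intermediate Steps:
b = 21 (b = 6 + 15 = 21)
A(o) = 21 + o**2 + o**3 (A(o) = (o**2 + o**2*o) + 21 = (o**2 + o**3) + 21 = 21 + o**2 + o**3)
(A(6)*(-19 - 7))*12 = ((21 + 6**2 + 6**3)*(-19 - 7))*12 = ((21 + 36 + 216)*(-26))*12 = (273*(-26))*12 = -7098*12 = -85176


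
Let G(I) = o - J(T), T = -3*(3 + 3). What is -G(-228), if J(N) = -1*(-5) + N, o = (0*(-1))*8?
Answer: -13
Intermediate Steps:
o = 0 (o = 0*8 = 0)
T = -18 (T = -3*6 = -18)
J(N) = 5 + N
G(I) = 13 (G(I) = 0 - (5 - 18) = 0 - 1*(-13) = 0 + 13 = 13)
-G(-228) = -1*13 = -13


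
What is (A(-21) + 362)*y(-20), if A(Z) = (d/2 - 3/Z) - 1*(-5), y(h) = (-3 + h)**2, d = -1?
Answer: 2715357/14 ≈ 1.9395e+5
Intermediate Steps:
A(Z) = 9/2 - 3/Z (A(Z) = (-1/2 - 3/Z) - 1*(-5) = (-1*1/2 - 3/Z) + 5 = (-1/2 - 3/Z) + 5 = 9/2 - 3/Z)
(A(-21) + 362)*y(-20) = ((9/2 - 3/(-21)) + 362)*(-3 - 20)**2 = ((9/2 - 3*(-1/21)) + 362)*(-23)**2 = ((9/2 + 1/7) + 362)*529 = (65/14 + 362)*529 = (5133/14)*529 = 2715357/14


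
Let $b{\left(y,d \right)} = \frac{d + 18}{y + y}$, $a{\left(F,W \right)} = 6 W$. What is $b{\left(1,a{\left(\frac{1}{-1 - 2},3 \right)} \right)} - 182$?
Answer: $-164$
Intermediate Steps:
$b{\left(y,d \right)} = \frac{18 + d}{2 y}$
$b{\left(1,a{\left(\frac{1}{-1 - 2},3 \right)} \right)} - 182 = \frac{18 + 6 \cdot 3}{2 \cdot 1} - 182 = \frac{1}{2} \cdot 1 \left(18 + 18\right) - 182 = \frac{1}{2} \cdot 1 \cdot 36 - 182 = 18 - 182 = -164$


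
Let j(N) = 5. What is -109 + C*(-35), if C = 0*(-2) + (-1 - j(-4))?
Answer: 101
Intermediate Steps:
C = -6 (C = 0*(-2) + (-1 - 1*5) = 0 + (-1 - 5) = 0 - 6 = -6)
-109 + C*(-35) = -109 - 6*(-35) = -109 + 210 = 101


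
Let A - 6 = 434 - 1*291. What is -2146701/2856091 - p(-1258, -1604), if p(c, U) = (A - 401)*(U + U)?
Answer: -2308911808557/2856091 ≈ -8.0842e+5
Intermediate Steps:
A = 149 (A = 6 + (434 - 1*291) = 6 + (434 - 291) = 6 + 143 = 149)
p(c, U) = -504*U (p(c, U) = (149 - 401)*(U + U) = -504*U)
-2146701/2856091 - p(-1258, -1604) = -2146701/2856091 - (-504)*(-1604) = -2146701*1/2856091 - 1*808416 = -2146701/2856091 - 808416 = -2308911808557/2856091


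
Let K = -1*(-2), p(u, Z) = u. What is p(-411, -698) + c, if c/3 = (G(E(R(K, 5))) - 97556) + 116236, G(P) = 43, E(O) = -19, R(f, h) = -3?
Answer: 55758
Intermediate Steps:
K = 2
c = 56169 (c = 3*((43 - 97556) + 116236) = 3*(-97513 + 116236) = 3*18723 = 56169)
p(-411, -698) + c = -411 + 56169 = 55758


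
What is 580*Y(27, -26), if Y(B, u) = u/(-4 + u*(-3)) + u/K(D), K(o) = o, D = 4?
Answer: -147030/37 ≈ -3973.8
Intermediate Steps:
Y(B, u) = u/4 + u/(-4 - 3*u) (Y(B, u) = u/(-4 + u*(-3)) + u/4 = u/(-4 - 3*u) + u*(1/4) = u/(-4 - 3*u) + u/4 = u/4 + u/(-4 - 3*u))
580*Y(27, -26) = 580*((3/4)*(-26)**2/(4 + 3*(-26))) = 580*((3/4)*676/(4 - 78)) = 580*((3/4)*676/(-74)) = 580*((3/4)*676*(-1/74)) = 580*(-507/74) = -147030/37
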